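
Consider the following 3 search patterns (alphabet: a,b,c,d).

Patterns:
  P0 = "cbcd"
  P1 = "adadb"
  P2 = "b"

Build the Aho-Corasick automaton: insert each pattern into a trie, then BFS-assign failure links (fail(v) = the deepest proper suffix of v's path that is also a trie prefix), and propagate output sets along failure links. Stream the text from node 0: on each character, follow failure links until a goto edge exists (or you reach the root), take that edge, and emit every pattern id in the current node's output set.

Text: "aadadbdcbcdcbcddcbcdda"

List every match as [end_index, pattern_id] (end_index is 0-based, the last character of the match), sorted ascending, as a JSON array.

Build automaton:
Trie nodes:
  0='ε' goto a→5 b→10 c→1
  1='c' goto b→2
  2='cb' goto c→3
  3='cbc' goto d→4
  4='cbcd' goto ·  ←P0
  5='a' goto d→6
  6='ad' goto a→7
  7='ada' goto d→8
  8='adad' goto b→9
  9='adadb' goto ·  ←P1
  10='b' goto ·  ←P2

BFS fail/out derivation:
  fail(1) 'c': from fail(0)=0 chase 'c': 0 ⇒ 0;  out=∅∪out(0)=∅
  fail(5) 'a': from fail(0)=0 chase 'a': 0 ⇒ 0;  out=∅∪out(0)=∅
  fail(10) 'b': from fail(0)=0 chase 'b': 0 ⇒ 0;  out={2}∪out(0)={2}
  fail(2) 'cb': from fail(1)=0 chase 'b': 0 ⇒ 10;  out=∅∪out(10)={2}
  fail(6) 'ad': from fail(5)=0 chase 'd': 0 ⇒ 0;  out=∅∪out(0)=∅
  fail(3) 'cbc': from fail(2)=10 chase 'c': 10→0 ⇒ 1;  out=∅∪out(1)=∅
  fail(7) 'ada': from fail(6)=0 chase 'a': 0 ⇒ 5;  out=∅∪out(5)=∅
  fail(4) 'cbcd': from fail(3)=1 chase 'd': 1→0 ⇒ 0;  out={0}∪out(0)={0}
  fail(8) 'adad': from fail(7)=5 chase 'd': 5 ⇒ 6;  out=∅∪out(6)=∅
  fail(9) 'adadb': from fail(8)=6 chase 'b': 6→0 ⇒ 10;  out={1}∪out(10)={1,2}

Run:
i=0 'a': node 0→5
i=1 'a': node 5→5 (via fail)
i=2 'd': node 5→6
i=3 'a': node 6→7
i=4 'd': node 7→8
i=5 'b': node 8→9  → match P1@[1:5],P2@[5:5]
i=6 'd': node 9→0 (via fail)
i=7 'c': node 0→1
i=8 'b': node 1→2  → match P2@[8:8]
i=9 'c': node 2→3
i=10 'd': node 3→4  → match P0@[7:10]
i=11 'c': node 4→1 (via fail)
i=12 'b': node 1→2  → match P2@[12:12]
i=13 'c': node 2→3
i=14 'd': node 3→4  → match P0@[11:14]
i=15 'd': node 4→0 (via fail)
i=16 'c': node 0→1
i=17 'b': node 1→2  → match P2@[17:17]
i=18 'c': node 2→3
i=19 'd': node 3→4  → match P0@[16:19]
i=20 'd': node 4→0 (via fail)
i=21 'a': node 0→5

Matches: [[5,1],[5,2],[8,2],[10,0],[12,2],[14,0],[17,2],[19,0]]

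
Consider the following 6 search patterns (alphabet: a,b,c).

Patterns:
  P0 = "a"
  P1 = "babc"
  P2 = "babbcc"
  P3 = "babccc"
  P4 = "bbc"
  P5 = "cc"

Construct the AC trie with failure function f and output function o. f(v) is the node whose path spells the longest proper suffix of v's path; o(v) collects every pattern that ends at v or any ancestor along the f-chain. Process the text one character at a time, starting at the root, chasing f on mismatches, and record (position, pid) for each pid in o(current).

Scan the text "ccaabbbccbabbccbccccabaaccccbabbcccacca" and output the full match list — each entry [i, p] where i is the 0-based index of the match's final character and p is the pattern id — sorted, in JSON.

Construct AC machine:
Trie (insert patterns):
  n0 'ε': a→1 b→2 c→13
  n1 'a': ·  [P0 ends]
  n2 'b': a→3 b→11
  n3 'ba': b→4
  n4 'bab': b→6 c→5
  n5 'babc': c→9  [P1 ends]
  n6 'babb': c→7
  n7 'babbc': c→8
  n8 'babbcc': ·  [P2 ends]
  n9 'babcc': c→10
  n10 'babccc': ·  [P3 ends]
  n11 'bb': c→12
  n12 'bbc': ·  [P4 ends]
  n13 'c': c→14
  n14 'cc': ·  [P5 ends]

BFS fail/out derivation:
  fail(1) 'a': from fail(0)=0 chase 'a': 0 ⇒ 0;  out={0}∪out(0)={0}
  fail(2) 'b': from fail(0)=0 chase 'b': 0 ⇒ 0;  out=∅∪out(0)=∅
  fail(13) 'c': from fail(0)=0 chase 'c': 0 ⇒ 0;  out=∅∪out(0)=∅
  fail(3) 'ba': from fail(2)=0 chase 'a': 0 ⇒ 1;  out=∅∪out(1)={0}
  fail(11) 'bb': from fail(2)=0 chase 'b': 0 ⇒ 2;  out=∅∪out(2)=∅
  fail(14) 'cc': from fail(13)=0 chase 'c': 0 ⇒ 13;  out={5}∪out(13)={5}
  fail(4) 'bab': from fail(3)=1 chase 'b': 1→0 ⇒ 2;  out=∅∪out(2)=∅
  fail(12) 'bbc': from fail(11)=2 chase 'c': 2→0 ⇒ 13;  out={4}∪out(13)={4}
  fail(5) 'babc': from fail(4)=2 chase 'c': 2→0 ⇒ 13;  out={1}∪out(13)={1}
  fail(6) 'babb': from fail(4)=2 chase 'b': 2 ⇒ 11;  out=∅∪out(11)=∅
  fail(7) 'babbc': from fail(6)=11 chase 'c': 11 ⇒ 12;  out=∅∪out(12)={4}
  fail(9) 'babcc': from fail(5)=13 chase 'c': 13 ⇒ 14;  out=∅∪out(14)={5}
  fail(8) 'babbcc': from fail(7)=12 chase 'c': 12→13 ⇒ 14;  out={2}∪out(14)={2,5}
  fail(10) 'babccc': from fail(9)=14 chase 'c': 14→13 ⇒ 14;  out={3}∪out(14)={3,5}

Text stream:
pos 0 'c': at 13
pos 1 'c': at 14  → match P5@[0:1]
pos 2 'a': at 1 (fail-walked)  → match P0@[2:2]
pos 3 'a': at 1 (fail-walked)  → match P0@[3:3]
pos 4 'b': at 2 (fail-walked)
pos 5 'b': at 11
pos 6 'b': at 11 (fail-walked)
pos 7 'c': at 12  → match P4@[5:7]
pos 8 'c': at 14 (fail-walked)  → match P5@[7:8]
pos 9 'b': at 2 (fail-walked)
pos 10 'a': at 3  → match P0@[10:10]
pos 11 'b': at 4
pos 12 'b': at 6
pos 13 'c': at 7  → match P4@[11:13]
pos 14 'c': at 8  → match P2@[9:14],P5@[13:14]
pos 15 'b': at 2 (fail-walked)
pos 16 'c': at 13 (fail-walked)
pos 17 'c': at 14  → match P5@[16:17]
pos 18 'c': at 14 (fail-walked)  → match P5@[17:18]
pos 19 'c': at 14 (fail-walked)  → match P5@[18:19]
pos 20 'a': at 1 (fail-walked)  → match P0@[20:20]
pos 21 'b': at 2 (fail-walked)
pos 22 'a': at 3  → match P0@[22:22]
pos 23 'a': at 1 (fail-walked)  → match P0@[23:23]
pos 24 'c': at 13 (fail-walked)
pos 25 'c': at 14  → match P5@[24:25]
pos 26 'c': at 14 (fail-walked)  → match P5@[25:26]
pos 27 'c': at 14 (fail-walked)  → match P5@[26:27]
pos 28 'b': at 2 (fail-walked)
pos 29 'a': at 3  → match P0@[29:29]
pos 30 'b': at 4
pos 31 'b': at 6
pos 32 'c': at 7  → match P4@[30:32]
pos 33 'c': at 8  → match P2@[28:33],P5@[32:33]
pos 34 'c': at 14 (fail-walked)  → match P5@[33:34]
pos 35 'a': at 1 (fail-walked)  → match P0@[35:35]
pos 36 'c': at 13 (fail-walked)
pos 37 'c': at 14  → match P5@[36:37]
pos 38 'a': at 1 (fail-walked)  → match P0@[38:38]

All matches (sorted): [[1,5],[2,0],[3,0],[7,4],[8,5],[10,0],[13,4],[14,2],[14,5],[17,5],[18,5],[19,5],[20,0],[22,0],[23,0],[25,5],[26,5],[27,5],[29,0],[32,4],[33,2],[33,5],[34,5],[35,0],[37,5],[38,0]]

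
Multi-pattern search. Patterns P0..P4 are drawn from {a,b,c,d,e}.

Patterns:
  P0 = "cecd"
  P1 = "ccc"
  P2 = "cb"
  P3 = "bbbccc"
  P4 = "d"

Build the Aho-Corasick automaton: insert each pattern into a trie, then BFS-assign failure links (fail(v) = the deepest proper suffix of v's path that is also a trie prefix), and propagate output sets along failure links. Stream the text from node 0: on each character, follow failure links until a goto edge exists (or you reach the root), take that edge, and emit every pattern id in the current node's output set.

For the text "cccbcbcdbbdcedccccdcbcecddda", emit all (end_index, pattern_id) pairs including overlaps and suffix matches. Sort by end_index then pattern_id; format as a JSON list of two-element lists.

Build:
Trie nodes:
  n0 'ε': b→8 c→1 d→14
  n1 'c': b→7 c→5 e→2
  n2 'ce': c→3
  n3 'cec': d→4
  n4 'cecd': ·  [P0 ends]
  n5 'cc': c→6
  n6 'ccc': ·  [P1 ends]
  n7 'cb': ·  [P2 ends]
  n8 'b': b→9
  n9 'bb': b→10
  n10 'bbb': c→11
  n11 'bbbc': c→12
  n12 'bbbcc': c→13
  n13 'bbbccc': ·  [P3 ends]
  n14 'd': ·  [P4 ends]

BFS fail/out derivation:
  n1('c'): parent n0 fail=0; on 'c' 0 → fail=0;  out ∅∪∅=∅
  n8('b'): parent n0 fail=0; on 'b' 0 → fail=0;  out ∅∪∅=∅
  n14('d'): parent n0 fail=0; on 'd' 0 → fail=0;  out {4}∪∅={4}
  n2('ce'): parent n1 fail=0; on 'e' 0 → fail=0;  out ∅∪∅=∅
  n5('cc'): parent n1 fail=0; on 'c' 0 → fail=1;  out ∅∪∅=∅
  n7('cb'): parent n1 fail=0; on 'b' 0 → fail=8;  out {2}∪∅={2}
  n9('bb'): parent n8 fail=0; on 'b' 0 → fail=8;  out ∅∪∅=∅
  n3('cec'): parent n2 fail=0; on 'c' 0 → fail=1;  out ∅∪∅=∅
  n6('ccc'): parent n5 fail=1; on 'c' 1 → fail=5;  out {1}∪∅={1}
  n10('bbb'): parent n9 fail=8; on 'b' 8 → fail=9;  out ∅∪∅=∅
  n4('cecd'): parent n3 fail=1; on 'd' 1→0 → fail=14;  out {0}∪{4}={0,4}
  n11('bbbc'): parent n10 fail=9; on 'c' 9→8→0 → fail=1;  out ∅∪∅=∅
  n12('bbbcc'): parent n11 fail=1; on 'c' 1 → fail=5;  out ∅∪∅=∅
  n13('bbbccc'): parent n12 fail=5; on 'c' 5 → fail=6;  out {3}∪{1}={1,3}

Text stream:
i=0 'c': node 0→1
i=1 'c': node 1→5
i=2 'c': node 5→6  → match P1@[0:2]
i=3 'b': node 6→7 (via fail)  → match P2@[2:3]
i=4 'c': node 7→1 (via fail)
i=5 'b': node 1→7  → match P2@[4:5]
i=6 'c': node 7→1 (via fail)
i=7 'd': node 1→14 (via fail)  → match P4@[7:7]
i=8 'b': node 14→8 (via fail)
i=9 'b': node 8→9
i=10 'd': node 9→14 (via fail)  → match P4@[10:10]
i=11 'c': node 14→1 (via fail)
i=12 'e': node 1→2
i=13 'd': node 2→14 (via fail)  → match P4@[13:13]
i=14 'c': node 14→1 (via fail)
i=15 'c': node 1→5
i=16 'c': node 5→6  → match P1@[14:16]
i=17 'c': node 6→6 (via fail)  → match P1@[15:17]
i=18 'd': node 6→14 (via fail)  → match P4@[18:18]
i=19 'c': node 14→1 (via fail)
i=20 'b': node 1→7  → match P2@[19:20]
i=21 'c': node 7→1 (via fail)
i=22 'e': node 1→2
i=23 'c': node 2→3
i=24 'd': node 3→4  → match P0@[21:24],P4@[24:24]
i=25 'd': node 4→14 (via fail)  → match P4@[25:25]
i=26 'd': node 14→14 (via fail)  → match P4@[26:26]
i=27 'a': node 14→0 (via fail)

Result: [[2,1],[3,2],[5,2],[7,4],[10,4],[13,4],[16,1],[17,1],[18,4],[20,2],[24,0],[24,4],[25,4],[26,4]]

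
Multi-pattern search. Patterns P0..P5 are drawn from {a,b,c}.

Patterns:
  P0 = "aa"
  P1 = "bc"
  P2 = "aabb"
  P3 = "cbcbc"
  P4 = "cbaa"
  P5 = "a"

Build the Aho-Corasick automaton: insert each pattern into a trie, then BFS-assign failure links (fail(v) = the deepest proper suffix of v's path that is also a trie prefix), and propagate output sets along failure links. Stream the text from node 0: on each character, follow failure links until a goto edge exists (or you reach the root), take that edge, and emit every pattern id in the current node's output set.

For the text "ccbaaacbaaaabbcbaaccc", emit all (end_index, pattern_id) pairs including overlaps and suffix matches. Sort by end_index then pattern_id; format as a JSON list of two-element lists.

Construct AC machine:
Trie nodes:
  0='ε' goto a→1 b→3 c→7
  1='a' goto a→2  [P5 ends]
  2='aa' goto b→5  [P0 ends]
  3='b' goto c→4
  4='bc' goto ·  [P1 ends]
  5='aab' goto b→6
  6='aabb' goto ·  [P2 ends]
  7='c' goto b→8
  8='cb' goto a→12 c→9
  9='cbc' goto b→10
  10='cbcb' goto c→11
  11='cbcbc' goto ·  [P3 ends]
  12='cba' goto a→13
  13='cbaa' goto ·  [P4 ends]

Failure links (BFS by depth):
  fail(1) 'a': from fail(0)=0 chase 'a': 0 ⇒ 0;  out={5}∪out(0)={5}
  fail(3) 'b': from fail(0)=0 chase 'b': 0 ⇒ 0;  out=∅∪out(0)=∅
  fail(7) 'c': from fail(0)=0 chase 'c': 0 ⇒ 0;  out=∅∪out(0)=∅
  fail(2) 'aa': from fail(1)=0 chase 'a': 0 ⇒ 1;  out={0}∪out(1)={0,5}
  fail(4) 'bc': from fail(3)=0 chase 'c': 0 ⇒ 7;  out={1}∪out(7)={1}
  fail(8) 'cb': from fail(7)=0 chase 'b': 0 ⇒ 3;  out=∅∪out(3)=∅
  fail(5) 'aab': from fail(2)=1 chase 'b': 1→0 ⇒ 3;  out=∅∪out(3)=∅
  fail(9) 'cbc': from fail(8)=3 chase 'c': 3 ⇒ 4;  out=∅∪out(4)={1}
  fail(12) 'cba': from fail(8)=3 chase 'a': 3→0 ⇒ 1;  out=∅∪out(1)={5}
  fail(6) 'aabb': from fail(5)=3 chase 'b': 3→0 ⇒ 3;  out={2}∪out(3)={2}
  fail(10) 'cbcb': from fail(9)=4 chase 'b': 4→7 ⇒ 8;  out=∅∪out(8)=∅
  fail(13) 'cbaa': from fail(12)=1 chase 'a': 1 ⇒ 2;  out={4}∪out(2)={0,4,5}
  fail(11) 'cbcbc': from fail(10)=8 chase 'c': 8 ⇒ 9;  out={3}∪out(9)={1,3}

Run:
pos 0 'c': at 7
pos 1 'c': at 7 ·f
pos 2 'b': at 8
pos 3 'a': at 12  emit P5@[3:3]
pos 4 'a': at 13  emit P0@[3:4],P4@[1:4],P5@[4:4]
pos 5 'a': at 2 ·f  emit P0@[4:5],P5@[5:5]
pos 6 'c': at 7 ·f
pos 7 'b': at 8
pos 8 'a': at 12  emit P5@[8:8]
pos 9 'a': at 13  emit P0@[8:9],P4@[6:9],P5@[9:9]
pos 10 'a': at 2 ·f  emit P0@[9:10],P5@[10:10]
pos 11 'a': at 2 ·f  emit P0@[10:11],P5@[11:11]
pos 12 'b': at 5
pos 13 'b': at 6  emit P2@[10:13]
pos 14 'c': at 4 ·f  emit P1@[13:14]
pos 15 'b': at 8 ·f
pos 16 'a': at 12  emit P5@[16:16]
pos 17 'a': at 13  emit P0@[16:17],P4@[14:17],P5@[17:17]
pos 18 'c': at 7 ·f
pos 19 'c': at 7 ·f
pos 20 'c': at 7 ·f

All matches (sorted): [[3,5],[4,0],[4,4],[4,5],[5,0],[5,5],[8,5],[9,0],[9,4],[9,5],[10,0],[10,5],[11,0],[11,5],[13,2],[14,1],[16,5],[17,0],[17,4],[17,5]]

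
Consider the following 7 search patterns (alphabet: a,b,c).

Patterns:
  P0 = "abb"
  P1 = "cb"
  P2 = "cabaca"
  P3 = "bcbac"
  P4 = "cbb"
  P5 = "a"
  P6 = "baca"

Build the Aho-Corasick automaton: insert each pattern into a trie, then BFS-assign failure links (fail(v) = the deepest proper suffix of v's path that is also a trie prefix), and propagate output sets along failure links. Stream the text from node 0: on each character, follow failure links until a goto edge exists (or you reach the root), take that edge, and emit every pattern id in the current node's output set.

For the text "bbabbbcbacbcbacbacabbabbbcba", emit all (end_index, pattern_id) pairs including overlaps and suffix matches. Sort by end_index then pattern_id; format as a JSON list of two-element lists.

Construct AC machine:
Trie (insert patterns):
  n0 'ε': a→1 b→11 c→4
  n1 'a': b→2  ←P5
  n2 'ab': b→3
  n3 'abb': ·  ←P0
  n4 'c': a→6 b→5
  n5 'cb': b→16  ←P1
  n6 'ca': b→7
  n7 'cab': a→8
  n8 'caba': c→9
  n9 'cabac': a→10
  n10 'cabaca': ·  ←P2
  n11 'b': a→17 c→12
  n12 'bc': b→13
  n13 'bcb': a→14
  n14 'bcba': c→15
  n15 'bcbac': ·  ←P3
  n16 'cbb': ·  ←P4
  n17 'ba': c→18
  n18 'bac': a→19
  n19 'baca': ·  ←P6

Failure links (BFS by depth):
  n1('a'): parent n0 fail=0; on 'a' 0 → fail=0;  out {5}∪∅={5}
  n4('c'): parent n0 fail=0; on 'c' 0 → fail=0;  out ∅∪∅=∅
  n11('b'): parent n0 fail=0; on 'b' 0 → fail=0;  out ∅∪∅=∅
  n2('ab'): parent n1 fail=0; on 'b' 0 → fail=11;  out ∅∪∅=∅
  n5('cb'): parent n4 fail=0; on 'b' 0 → fail=11;  out {1}∪∅={1}
  n6('ca'): parent n4 fail=0; on 'a' 0 → fail=1;  out ∅∪{5}={5}
  n12('bc'): parent n11 fail=0; on 'c' 0 → fail=4;  out ∅∪∅=∅
  n17('ba'): parent n11 fail=0; on 'a' 0 → fail=1;  out ∅∪{5}={5}
  n3('abb'): parent n2 fail=11; on 'b' 11→0 → fail=11;  out {0}∪∅={0}
  n7('cab'): parent n6 fail=1; on 'b' 1 → fail=2;  out ∅∪∅=∅
  n13('bcb'): parent n12 fail=4; on 'b' 4 → fail=5;  out ∅∪{1}={1}
  n16('cbb'): parent n5 fail=11; on 'b' 11→0 → fail=11;  out {4}∪∅={4}
  n18('bac'): parent n17 fail=1; on 'c' 1→0 → fail=4;  out ∅∪∅=∅
  n8('caba'): parent n7 fail=2; on 'a' 2→11 → fail=17;  out ∅∪{5}={5}
  n14('bcba'): parent n13 fail=5; on 'a' 5→11 → fail=17;  out ∅∪{5}={5}
  n19('baca'): parent n18 fail=4; on 'a' 4 → fail=6;  out {6}∪{5}={5,6}
  n9('cabac'): parent n8 fail=17; on 'c' 17 → fail=18;  out ∅∪∅=∅
  n15('bcbac'): parent n14 fail=17; on 'c' 17 → fail=18;  out {3}∪∅={3}
  n10('cabaca'): parent n9 fail=18; on 'a' 18 → fail=19;  out {2}∪{5,6}={2,5,6}

Scan:
i=0 'b': node 0→11
i=1 'b': node 11→11 (fail-walked)
i=2 'a': node 11→17  ** P5@[2:2]
i=3 'b': node 17→2 (fail-walked)
i=4 'b': node 2→3  ** P0@[2:4]
i=5 'b': node 3→11 (fail-walked)
i=6 'c': node 11→12
i=7 'b': node 12→13  ** P1@[6:7]
i=8 'a': node 13→14  ** P5@[8:8]
i=9 'c': node 14→15  ** P3@[5:9]
i=10 'b': node 15→5 (fail-walked)  ** P1@[9:10]
i=11 'c': node 5→12 (fail-walked)
i=12 'b': node 12→13  ** P1@[11:12]
i=13 'a': node 13→14  ** P5@[13:13]
i=14 'c': node 14→15  ** P3@[10:14]
i=15 'b': node 15→5 (fail-walked)  ** P1@[14:15]
i=16 'a': node 5→17 (fail-walked)  ** P5@[16:16]
i=17 'c': node 17→18
i=18 'a': node 18→19  ** P5@[18:18],P6@[15:18]
i=19 'b': node 19→7 (fail-walked)
i=20 'b': node 7→3 (fail-walked)  ** P0@[18:20]
i=21 'a': node 3→17 (fail-walked)  ** P5@[21:21]
i=22 'b': node 17→2 (fail-walked)
i=23 'b': node 2→3  ** P0@[21:23]
i=24 'b': node 3→11 (fail-walked)
i=25 'c': node 11→12
i=26 'b': node 12→13  ** P1@[25:26]
i=27 'a': node 13→14  ** P5@[27:27]

All matches (sorted): [[2,5],[4,0],[7,1],[8,5],[9,3],[10,1],[12,1],[13,5],[14,3],[15,1],[16,5],[18,5],[18,6],[20,0],[21,5],[23,0],[26,1],[27,5]]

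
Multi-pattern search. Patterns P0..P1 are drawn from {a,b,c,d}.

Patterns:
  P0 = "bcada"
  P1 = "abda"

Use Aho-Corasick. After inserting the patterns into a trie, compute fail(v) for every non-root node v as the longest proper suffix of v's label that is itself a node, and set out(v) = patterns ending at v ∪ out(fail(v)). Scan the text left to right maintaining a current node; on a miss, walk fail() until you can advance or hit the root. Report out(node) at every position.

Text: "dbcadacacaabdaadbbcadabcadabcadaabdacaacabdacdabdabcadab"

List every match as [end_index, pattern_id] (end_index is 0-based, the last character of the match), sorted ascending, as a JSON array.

Build:
Trie nodes:
  0='ε' goto a→6 b→1
  1='b' goto c→2
  2='bc' goto a→3
  3='bca' goto d→4
  4='bcad' goto a→5
  5='bcada' goto ·  [P0 ends]
  6='a' goto b→7
  7='ab' goto d→8
  8='abd' goto a→9
  9='abda' goto ·  [P1 ends]

BFS fail/out derivation:
  fail(1) 'b': from fail(0)=0 chase 'b': 0 ⇒ 0;  out=∅∪out(0)=∅
  fail(6) 'a': from fail(0)=0 chase 'a': 0 ⇒ 0;  out=∅∪out(0)=∅
  fail(2) 'bc': from fail(1)=0 chase 'c': 0 ⇒ 0;  out=∅∪out(0)=∅
  fail(7) 'ab': from fail(6)=0 chase 'b': 0 ⇒ 1;  out=∅∪out(1)=∅
  fail(3) 'bca': from fail(2)=0 chase 'a': 0 ⇒ 6;  out=∅∪out(6)=∅
  fail(8) 'abd': from fail(7)=1 chase 'd': 1→0 ⇒ 0;  out=∅∪out(0)=∅
  fail(4) 'bcad': from fail(3)=6 chase 'd': 6→0 ⇒ 0;  out=∅∪out(0)=∅
  fail(9) 'abda': from fail(8)=0 chase 'a': 0 ⇒ 6;  out={1}∪out(6)={1}
  fail(5) 'bcada': from fail(4)=0 chase 'a': 0 ⇒ 6;  out={0}∪out(6)={0}

Run:
i=0 'd': node 0→0
i=1 'b': node 0→1
i=2 'c': node 1→2
i=3 'a': node 2→3
i=4 'd': node 3→4
i=5 'a': node 4→5  emit P0@[1:5]
i=6 'c': node 5→0 (via fail)
i=7 'a': node 0→6
i=8 'c': node 6→0 (via fail)
i=9 'a': node 0→6
i=10 'a': node 6→6 (via fail)
i=11 'b': node 6→7
i=12 'd': node 7→8
i=13 'a': node 8→9  emit P1@[10:13]
i=14 'a': node 9→6 (via fail)
i=15 'd': node 6→0 (via fail)
i=16 'b': node 0→1
i=17 'b': node 1→1 (via fail)
i=18 'c': node 1→2
i=19 'a': node 2→3
i=20 'd': node 3→4
i=21 'a': node 4→5  emit P0@[17:21]
i=22 'b': node 5→7 (via fail)
i=23 'c': node 7→2 (via fail)
i=24 'a': node 2→3
i=25 'd': node 3→4
i=26 'a': node 4→5  emit P0@[22:26]
i=27 'b': node 5→7 (via fail)
i=28 'c': node 7→2 (via fail)
i=29 'a': node 2→3
i=30 'd': node 3→4
i=31 'a': node 4→5  emit P0@[27:31]
i=32 'a': node 5→6 (via fail)
i=33 'b': node 6→7
i=34 'd': node 7→8
i=35 'a': node 8→9  emit P1@[32:35]
i=36 'c': node 9→0 (via fail)
i=37 'a': node 0→6
i=38 'a': node 6→6 (via fail)
i=39 'c': node 6→0 (via fail)
i=40 'a': node 0→6
i=41 'b': node 6→7
i=42 'd': node 7→8
i=43 'a': node 8→9  emit P1@[40:43]
i=44 'c': node 9→0 (via fail)
i=45 'd': node 0→0
i=46 'a': node 0→6
i=47 'b': node 6→7
i=48 'd': node 7→8
i=49 'a': node 8→9  emit P1@[46:49]
i=50 'b': node 9→7 (via fail)
i=51 'c': node 7→2 (via fail)
i=52 'a': node 2→3
i=53 'd': node 3→4
i=54 'a': node 4→5  emit P0@[50:54]
i=55 'b': node 5→7 (via fail)

All matches (sorted): [[5,0],[13,1],[21,0],[26,0],[31,0],[35,1],[43,1],[49,1],[54,0]]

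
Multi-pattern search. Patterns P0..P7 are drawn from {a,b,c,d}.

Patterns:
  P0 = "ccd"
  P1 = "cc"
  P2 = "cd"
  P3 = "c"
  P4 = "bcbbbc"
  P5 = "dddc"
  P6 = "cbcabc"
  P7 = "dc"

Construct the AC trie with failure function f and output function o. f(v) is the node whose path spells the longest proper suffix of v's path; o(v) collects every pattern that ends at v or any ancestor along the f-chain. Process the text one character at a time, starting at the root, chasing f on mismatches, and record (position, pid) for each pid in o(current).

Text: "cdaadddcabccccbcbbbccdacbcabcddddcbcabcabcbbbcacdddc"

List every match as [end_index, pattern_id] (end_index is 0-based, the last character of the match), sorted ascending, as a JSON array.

Build:
Trie nodes:
  n0 'ε': b→5 c→1 d→11
  n1 'c': b→15 c→2 d→4  [P3 ends]
  n2 'cc': d→3  [P1 ends]
  n3 'ccd': ·  [P0 ends]
  n4 'cd': ·  [P2 ends]
  n5 'b': c→6
  n6 'bc': b→7
  n7 'bcb': b→8
  n8 'bcbb': b→9
  n9 'bcbbb': c→10
  n10 'bcbbbc': ·  [P4 ends]
  n11 'd': c→20 d→12
  n12 'dd': d→13
  n13 'ddd': c→14
  n14 'dddc': ·  [P5 ends]
  n15 'cb': c→16
  n16 'cbc': a→17
  n17 'cbca': b→18
  n18 'cbcab': c→19
  n19 'cbcabc': ·  [P6 ends]
  n20 'dc': ·  [P7 ends]

Failure links (BFS by depth):
  n1('c'): parent n0 fail=0; on 'c' 0 → fail=0;  out {3}∪∅={3}
  n5('b'): parent n0 fail=0; on 'b' 0 → fail=0;  out ∅∪∅=∅
  n11('d'): parent n0 fail=0; on 'd' 0 → fail=0;  out ∅∪∅=∅
  n2('cc'): parent n1 fail=0; on 'c' 0 → fail=1;  out {1}∪{3}={1,3}
  n4('cd'): parent n1 fail=0; on 'd' 0 → fail=11;  out {2}∪∅={2}
  n6('bc'): parent n5 fail=0; on 'c' 0 → fail=1;  out ∅∪{3}={3}
  n12('dd'): parent n11 fail=0; on 'd' 0 → fail=11;  out ∅∪∅=∅
  n15('cb'): parent n1 fail=0; on 'b' 0 → fail=5;  out ∅∪∅=∅
  n20('dc'): parent n11 fail=0; on 'c' 0 → fail=1;  out {7}∪{3}={3,7}
  n3('ccd'): parent n2 fail=1; on 'd' 1 → fail=4;  out {0}∪{2}={0,2}
  n7('bcb'): parent n6 fail=1; on 'b' 1 → fail=15;  out ∅∪∅=∅
  n13('ddd'): parent n12 fail=11; on 'd' 11 → fail=12;  out ∅∪∅=∅
  n16('cbc'): parent n15 fail=5; on 'c' 5 → fail=6;  out ∅∪{3}={3}
  n8('bcbb'): parent n7 fail=15; on 'b' 15→5→0 → fail=5;  out ∅∪∅=∅
  n14('dddc'): parent n13 fail=12; on 'c' 12→11 → fail=20;  out {5}∪{3,7}={3,5,7}
  n17('cbca'): parent n16 fail=6; on 'a' 6→1→0 → fail=0;  out ∅∪∅=∅
  n9('bcbbb'): parent n8 fail=5; on 'b' 5→0 → fail=5;  out ∅∪∅=∅
  n18('cbcab'): parent n17 fail=0; on 'b' 0 → fail=5;  out ∅∪∅=∅
  n10('bcbbbc'): parent n9 fail=5; on 'c' 5 → fail=6;  out {4}∪{3}={3,4}
  n19('cbcabc'): parent n18 fail=5; on 'c' 5 → fail=6;  out {6}∪{3}={3,6}

Run:
pos 0 'c': at 1  ** P3@[0:0]
pos 1 'd': at 4  ** P2@[0:1]
pos 2 'a': at 0 (via fail)
pos 3 'a': at 0
pos 4 'd': at 11
pos 5 'd': at 12
pos 6 'd': at 13
pos 7 'c': at 14  ** P3@[7:7],P5@[4:7],P7@[6:7]
pos 8 'a': at 0 (via fail)
pos 9 'b': at 5
pos 10 'c': at 6  ** P3@[10:10]
pos 11 'c': at 2 (via fail)  ** P1@[10:11],P3@[11:11]
pos 12 'c': at 2 (via fail)  ** P1@[11:12],P3@[12:12]
pos 13 'c': at 2 (via fail)  ** P1@[12:13],P3@[13:13]
pos 14 'b': at 15 (via fail)
pos 15 'c': at 16  ** P3@[15:15]
pos 16 'b': at 7 (via fail)
pos 17 'b': at 8
pos 18 'b': at 9
pos 19 'c': at 10  ** P3@[19:19],P4@[14:19]
pos 20 'c': at 2 (via fail)  ** P1@[19:20],P3@[20:20]
pos 21 'd': at 3  ** P0@[19:21],P2@[20:21]
pos 22 'a': at 0 (via fail)
pos 23 'c': at 1  ** P3@[23:23]
pos 24 'b': at 15
pos 25 'c': at 16  ** P3@[25:25]
pos 26 'a': at 17
pos 27 'b': at 18
pos 28 'c': at 19  ** P3@[28:28],P6@[23:28]
pos 29 'd': at 4 (via fail)  ** P2@[28:29]
pos 30 'd': at 12 (via fail)
pos 31 'd': at 13
pos 32 'd': at 13 (via fail)
pos 33 'c': at 14  ** P3@[33:33],P5@[30:33],P7@[32:33]
pos 34 'b': at 15 (via fail)
pos 35 'c': at 16  ** P3@[35:35]
pos 36 'a': at 17
pos 37 'b': at 18
pos 38 'c': at 19  ** P3@[38:38],P6@[33:38]
pos 39 'a': at 0 (via fail)
pos 40 'b': at 5
pos 41 'c': at 6  ** P3@[41:41]
pos 42 'b': at 7
pos 43 'b': at 8
pos 44 'b': at 9
pos 45 'c': at 10  ** P3@[45:45],P4@[40:45]
pos 46 'a': at 0 (via fail)
pos 47 'c': at 1  ** P3@[47:47]
pos 48 'd': at 4  ** P2@[47:48]
pos 49 'd': at 12 (via fail)
pos 50 'd': at 13
pos 51 'c': at 14  ** P3@[51:51],P5@[48:51],P7@[50:51]

Result: [[0,3],[1,2],[7,3],[7,5],[7,7],[10,3],[11,1],[11,3],[12,1],[12,3],[13,1],[13,3],[15,3],[19,3],[19,4],[20,1],[20,3],[21,0],[21,2],[23,3],[25,3],[28,3],[28,6],[29,2],[33,3],[33,5],[33,7],[35,3],[38,3],[38,6],[41,3],[45,3],[45,4],[47,3],[48,2],[51,3],[51,5],[51,7]]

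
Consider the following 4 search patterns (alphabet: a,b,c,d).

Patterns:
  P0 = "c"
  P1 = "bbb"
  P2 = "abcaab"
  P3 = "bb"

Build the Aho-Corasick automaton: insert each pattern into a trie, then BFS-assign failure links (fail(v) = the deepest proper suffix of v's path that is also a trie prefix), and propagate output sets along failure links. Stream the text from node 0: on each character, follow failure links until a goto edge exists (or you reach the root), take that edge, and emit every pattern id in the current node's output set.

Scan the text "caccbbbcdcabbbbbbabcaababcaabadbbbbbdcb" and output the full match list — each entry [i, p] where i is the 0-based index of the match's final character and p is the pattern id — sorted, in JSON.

Build automaton:
Trie nodes:
  n0 'ε': a→5 b→2 c→1
  n1 'c': ·  ←P0
  n2 'b': b→3
  n3 'bb': b→4  ←P3
  n4 'bbb': ·  ←P1
  n5 'a': b→6
  n6 'ab': c→7
  n7 'abc': a→8
  n8 'abca': a→9
  n9 'abcaa': b→10
  n10 'abcaab': ·  ←P2

BFS fail/out derivation:
  fail(1) 'c': from fail(0)=0 chase 'c': 0 ⇒ 0;  out={0}∪out(0)={0}
  fail(2) 'b': from fail(0)=0 chase 'b': 0 ⇒ 0;  out=∅∪out(0)=∅
  fail(5) 'a': from fail(0)=0 chase 'a': 0 ⇒ 0;  out=∅∪out(0)=∅
  fail(3) 'bb': from fail(2)=0 chase 'b': 0 ⇒ 2;  out={3}∪out(2)={3}
  fail(6) 'ab': from fail(5)=0 chase 'b': 0 ⇒ 2;  out=∅∪out(2)=∅
  fail(4) 'bbb': from fail(3)=2 chase 'b': 2 ⇒ 3;  out={1}∪out(3)={1,3}
  fail(7) 'abc': from fail(6)=2 chase 'c': 2→0 ⇒ 1;  out=∅∪out(1)={0}
  fail(8) 'abca': from fail(7)=1 chase 'a': 1→0 ⇒ 5;  out=∅∪out(5)=∅
  fail(9) 'abcaa': from fail(8)=5 chase 'a': 5→0 ⇒ 5;  out=∅∪out(5)=∅
  fail(10) 'abcaab': from fail(9)=5 chase 'b': 5 ⇒ 6;  out={2}∪out(6)={2}

Run:
pos 0 'c': at 1  emit P0@[0:0]
pos 1 'a': at 5 (fail-walked)
pos 2 'c': at 1 (fail-walked)  emit P0@[2:2]
pos 3 'c': at 1 (fail-walked)  emit P0@[3:3]
pos 4 'b': at 2 (fail-walked)
pos 5 'b': at 3  emit P3@[4:5]
pos 6 'b': at 4  emit P1@[4:6],P3@[5:6]
pos 7 'c': at 1 (fail-walked)  emit P0@[7:7]
pos 8 'd': at 0 (fail-walked)
pos 9 'c': at 1  emit P0@[9:9]
pos 10 'a': at 5 (fail-walked)
pos 11 'b': at 6
pos 12 'b': at 3 (fail-walked)  emit P3@[11:12]
pos 13 'b': at 4  emit P1@[11:13],P3@[12:13]
pos 14 'b': at 4 (fail-walked)  emit P1@[12:14],P3@[13:14]
pos 15 'b': at 4 (fail-walked)  emit P1@[13:15],P3@[14:15]
pos 16 'b': at 4 (fail-walked)  emit P1@[14:16],P3@[15:16]
pos 17 'a': at 5 (fail-walked)
pos 18 'b': at 6
pos 19 'c': at 7  emit P0@[19:19]
pos 20 'a': at 8
pos 21 'a': at 9
pos 22 'b': at 10  emit P2@[17:22]
pos 23 'a': at 5 (fail-walked)
pos 24 'b': at 6
pos 25 'c': at 7  emit P0@[25:25]
pos 26 'a': at 8
pos 27 'a': at 9
pos 28 'b': at 10  emit P2@[23:28]
pos 29 'a': at 5 (fail-walked)
pos 30 'd': at 0 (fail-walked)
pos 31 'b': at 2
pos 32 'b': at 3  emit P3@[31:32]
pos 33 'b': at 4  emit P1@[31:33],P3@[32:33]
pos 34 'b': at 4 (fail-walked)  emit P1@[32:34],P3@[33:34]
pos 35 'b': at 4 (fail-walked)  emit P1@[33:35],P3@[34:35]
pos 36 'd': at 0 (fail-walked)
pos 37 'c': at 1  emit P0@[37:37]
pos 38 'b': at 2 (fail-walked)

Matches: [[0,0],[2,0],[3,0],[5,3],[6,1],[6,3],[7,0],[9,0],[12,3],[13,1],[13,3],[14,1],[14,3],[15,1],[15,3],[16,1],[16,3],[19,0],[22,2],[25,0],[28,2],[32,3],[33,1],[33,3],[34,1],[34,3],[35,1],[35,3],[37,0]]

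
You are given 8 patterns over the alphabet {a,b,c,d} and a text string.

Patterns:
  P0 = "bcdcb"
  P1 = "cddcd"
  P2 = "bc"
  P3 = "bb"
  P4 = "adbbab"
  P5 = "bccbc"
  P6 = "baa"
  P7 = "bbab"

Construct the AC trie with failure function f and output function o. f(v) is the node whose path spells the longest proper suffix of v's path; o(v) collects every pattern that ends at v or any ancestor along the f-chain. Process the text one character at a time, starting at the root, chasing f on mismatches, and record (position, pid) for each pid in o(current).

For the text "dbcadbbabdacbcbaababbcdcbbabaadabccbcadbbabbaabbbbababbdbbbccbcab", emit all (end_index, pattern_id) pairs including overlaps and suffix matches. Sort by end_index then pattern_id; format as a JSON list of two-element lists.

Build:
Trie (insert patterns):
  n0 'ε': a→12 b→1 c→6
  n1 'b': a→21 b→11 c→2
  n2 'bc': c→18 d→3  [P2 ends]
  n3 'bcd': c→4
  n4 'bcdc': b→5
  n5 'bcdcb': ·  [P0 ends]
  n6 'c': d→7
  n7 'cd': d→8
  n8 'cdd': c→9
  n9 'cddc': d→10
  n10 'cddcd': ·  [P1 ends]
  n11 'bb': a→23  [P3 ends]
  n12 'a': d→13
  n13 'ad': b→14
  n14 'adb': b→15
  n15 'adbb': a→16
  n16 'adbba': b→17
  n17 'adbbab': ·  [P4 ends]
  n18 'bcc': b→19
  n19 'bccb': c→20
  n20 'bccbc': ·  [P5 ends]
  n21 'ba': a→22
  n22 'baa': ·  [P6 ends]
  n23 'bba': b→24
  n24 'bbab': ·  [P7 ends]

BFS fail/out derivation:
  n1('b'): parent n0 fail=0; on 'b' 0 → fail=0;  out ∅∪∅=∅
  n6('c'): parent n0 fail=0; on 'c' 0 → fail=0;  out ∅∪∅=∅
  n12('a'): parent n0 fail=0; on 'a' 0 → fail=0;  out ∅∪∅=∅
  n2('bc'): parent n1 fail=0; on 'c' 0 → fail=6;  out {2}∪∅={2}
  n7('cd'): parent n6 fail=0; on 'd' 0 → fail=0;  out ∅∪∅=∅
  n11('bb'): parent n1 fail=0; on 'b' 0 → fail=1;  out {3}∪∅={3}
  n13('ad'): parent n12 fail=0; on 'd' 0 → fail=0;  out ∅∪∅=∅
  n21('ba'): parent n1 fail=0; on 'a' 0 → fail=12;  out ∅∪∅=∅
  n3('bcd'): parent n2 fail=6; on 'd' 6 → fail=7;  out ∅∪∅=∅
  n8('cdd'): parent n7 fail=0; on 'd' 0 → fail=0;  out ∅∪∅=∅
  n14('adb'): parent n13 fail=0; on 'b' 0 → fail=1;  out ∅∪∅=∅
  n18('bcc'): parent n2 fail=6; on 'c' 6→0 → fail=6;  out ∅∪∅=∅
  n22('baa'): parent n21 fail=12; on 'a' 12→0 → fail=12;  out {6}∪∅={6}
  n23('bba'): parent n11 fail=1; on 'a' 1 → fail=21;  out ∅∪∅=∅
  n4('bcdc'): parent n3 fail=7; on 'c' 7→0 → fail=6;  out ∅∪∅=∅
  n9('cddc'): parent n8 fail=0; on 'c' 0 → fail=6;  out ∅∪∅=∅
  n15('adbb'): parent n14 fail=1; on 'b' 1 → fail=11;  out ∅∪{3}={3}
  n19('bccb'): parent n18 fail=6; on 'b' 6→0 → fail=1;  out ∅∪∅=∅
  n24('bbab'): parent n23 fail=21; on 'b' 21→12→0 → fail=1;  out {7}∪∅={7}
  n5('bcdcb'): parent n4 fail=6; on 'b' 6→0 → fail=1;  out {0}∪∅={0}
  n10('cddcd'): parent n9 fail=6; on 'd' 6 → fail=7;  out {1}∪∅={1}
  n16('adbba'): parent n15 fail=11; on 'a' 11 → fail=23;  out ∅∪∅=∅
  n20('bccbc'): parent n19 fail=1; on 'c' 1 → fail=2;  out {5}∪{2}={2,5}
  n17('adbbab'): parent n16 fail=23; on 'b' 23 → fail=24;  out {4}∪{7}={4,7}

Text stream:
i=0 'd': node 0→0
i=1 'b': node 0→1
i=2 'c': node 1→2  emit P2@[1:2]
i=3 'a': node 2→12 (fail-walked)
i=4 'd': node 12→13
i=5 'b': node 13→14
i=6 'b': node 14→15  emit P3@[5:6]
i=7 'a': node 15→16
i=8 'b': node 16→17  emit P4@[3:8],P7@[5:8]
i=9 'd': node 17→0 (fail-walked)
i=10 'a': node 0→12
i=11 'c': node 12→6 (fail-walked)
i=12 'b': node 6→1 (fail-walked)
i=13 'c': node 1→2  emit P2@[12:13]
i=14 'b': node 2→1 (fail-walked)
i=15 'a': node 1→21
i=16 'a': node 21→22  emit P6@[14:16]
i=17 'b': node 22→1 (fail-walked)
i=18 'a': node 1→21
i=19 'b': node 21→1 (fail-walked)
i=20 'b': node 1→11  emit P3@[19:20]
i=21 'c': node 11→2 (fail-walked)  emit P2@[20:21]
i=22 'd': node 2→3
i=23 'c': node 3→4
i=24 'b': node 4→5  emit P0@[20:24]
i=25 'b': node 5→11 (fail-walked)  emit P3@[24:25]
i=26 'a': node 11→23
i=27 'b': node 23→24  emit P7@[24:27]
i=28 'a': node 24→21 (fail-walked)
i=29 'a': node 21→22  emit P6@[27:29]
i=30 'd': node 22→13 (fail-walked)
i=31 'a': node 13→12 (fail-walked)
i=32 'b': node 12→1 (fail-walked)
i=33 'c': node 1→2  emit P2@[32:33]
i=34 'c': node 2→18
i=35 'b': node 18→19
i=36 'c': node 19→20  emit P2@[35:36],P5@[32:36]
i=37 'a': node 20→12 (fail-walked)
i=38 'd': node 12→13
i=39 'b': node 13→14
i=40 'b': node 14→15  emit P3@[39:40]
i=41 'a': node 15→16
i=42 'b': node 16→17  emit P4@[37:42],P7@[39:42]
i=43 'b': node 17→11 (fail-walked)  emit P3@[42:43]
i=44 'a': node 11→23
i=45 'a': node 23→22 (fail-walked)  emit P6@[43:45]
i=46 'b': node 22→1 (fail-walked)
i=47 'b': node 1→11  emit P3@[46:47]
i=48 'b': node 11→11 (fail-walked)  emit P3@[47:48]
i=49 'b': node 11→11 (fail-walked)  emit P3@[48:49]
i=50 'a': node 11→23
i=51 'b': node 23→24  emit P7@[48:51]
i=52 'a': node 24→21 (fail-walked)
i=53 'b': node 21→1 (fail-walked)
i=54 'b': node 1→11  emit P3@[53:54]
i=55 'd': node 11→0 (fail-walked)
i=56 'b': node 0→1
i=57 'b': node 1→11  emit P3@[56:57]
i=58 'b': node 11→11 (fail-walked)  emit P3@[57:58]
i=59 'c': node 11→2 (fail-walked)  emit P2@[58:59]
i=60 'c': node 2→18
i=61 'b': node 18→19
i=62 'c': node 19→20  emit P2@[61:62],P5@[58:62]
i=63 'a': node 20→12 (fail-walked)
i=64 'b': node 12→1 (fail-walked)

Result: [[2,2],[6,3],[8,4],[8,7],[13,2],[16,6],[20,3],[21,2],[24,0],[25,3],[27,7],[29,6],[33,2],[36,2],[36,5],[40,3],[42,4],[42,7],[43,3],[45,6],[47,3],[48,3],[49,3],[51,7],[54,3],[57,3],[58,3],[59,2],[62,2],[62,5]]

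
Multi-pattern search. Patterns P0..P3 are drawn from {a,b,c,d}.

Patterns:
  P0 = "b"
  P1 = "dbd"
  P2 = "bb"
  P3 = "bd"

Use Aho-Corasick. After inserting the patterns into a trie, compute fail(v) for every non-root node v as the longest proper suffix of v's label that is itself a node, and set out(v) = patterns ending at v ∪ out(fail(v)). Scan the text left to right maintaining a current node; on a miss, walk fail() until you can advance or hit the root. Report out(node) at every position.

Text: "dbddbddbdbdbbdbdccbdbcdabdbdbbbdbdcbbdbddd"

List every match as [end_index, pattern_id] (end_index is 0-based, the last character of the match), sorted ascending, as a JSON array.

Build:
Trie (insert patterns):
  n0 'ε': b→1 d→2
  n1 'b': b→5 d→6  ←P0
  n2 'd': b→3
  n3 'db': d→4
  n4 'dbd': ·  ←P1
  n5 'bb': ·  ←P2
  n6 'bd': ·  ←P3

BFS fail/out derivation:
  n1('b'): parent n0 fail=0; on 'b' 0 → fail=0;  out {0}∪∅={0}
  n2('d'): parent n0 fail=0; on 'd' 0 → fail=0;  out ∅∪∅=∅
  n3('db'): parent n2 fail=0; on 'b' 0 → fail=1;  out ∅∪{0}={0}
  n5('bb'): parent n1 fail=0; on 'b' 0 → fail=1;  out {2}∪{0}={0,2}
  n6('bd'): parent n1 fail=0; on 'd' 0 → fail=2;  out {3}∪∅={3}
  n4('dbd'): parent n3 fail=1; on 'd' 1 → fail=6;  out {1}∪{3}={1,3}

Scan:
[0] read 'd'  n0⇒n2
[1] read 'b'  n2⇒n3  → match P0@[1:1]
[2] read 'd'  n3⇒n4  → match P1@[0:2],P3@[1:2]
[3] read 'd'  n4⇒n2 (via fail)
[4] read 'b'  n2⇒n3  → match P0@[4:4]
[5] read 'd'  n3⇒n4  → match P1@[3:5],P3@[4:5]
[6] read 'd'  n4⇒n2 (via fail)
[7] read 'b'  n2⇒n3  → match P0@[7:7]
[8] read 'd'  n3⇒n4  → match P1@[6:8],P3@[7:8]
[9] read 'b'  n4⇒n3 (via fail)  → match P0@[9:9]
[10] read 'd'  n3⇒n4  → match P1@[8:10],P3@[9:10]
[11] read 'b'  n4⇒n3 (via fail)  → match P0@[11:11]
[12] read 'b'  n3⇒n5 (via fail)  → match P0@[12:12],P2@[11:12]
[13] read 'd'  n5⇒n6 (via fail)  → match P3@[12:13]
[14] read 'b'  n6⇒n3 (via fail)  → match P0@[14:14]
[15] read 'd'  n3⇒n4  → match P1@[13:15],P3@[14:15]
[16] read 'c'  n4⇒n0 (via fail)
[17] read 'c'  n0⇒n0
[18] read 'b'  n0⇒n1  → match P0@[18:18]
[19] read 'd'  n1⇒n6  → match P3@[18:19]
[20] read 'b'  n6⇒n3 (via fail)  → match P0@[20:20]
[21] read 'c'  n3⇒n0 (via fail)
[22] read 'd'  n0⇒n2
[23] read 'a'  n2⇒n0 (via fail)
[24] read 'b'  n0⇒n1  → match P0@[24:24]
[25] read 'd'  n1⇒n6  → match P3@[24:25]
[26] read 'b'  n6⇒n3 (via fail)  → match P0@[26:26]
[27] read 'd'  n3⇒n4  → match P1@[25:27],P3@[26:27]
[28] read 'b'  n4⇒n3 (via fail)  → match P0@[28:28]
[29] read 'b'  n3⇒n5 (via fail)  → match P0@[29:29],P2@[28:29]
[30] read 'b'  n5⇒n5 (via fail)  → match P0@[30:30],P2@[29:30]
[31] read 'd'  n5⇒n6 (via fail)  → match P3@[30:31]
[32] read 'b'  n6⇒n3 (via fail)  → match P0@[32:32]
[33] read 'd'  n3⇒n4  → match P1@[31:33],P3@[32:33]
[34] read 'c'  n4⇒n0 (via fail)
[35] read 'b'  n0⇒n1  → match P0@[35:35]
[36] read 'b'  n1⇒n5  → match P0@[36:36],P2@[35:36]
[37] read 'd'  n5⇒n6 (via fail)  → match P3@[36:37]
[38] read 'b'  n6⇒n3 (via fail)  → match P0@[38:38]
[39] read 'd'  n3⇒n4  → match P1@[37:39],P3@[38:39]
[40] read 'd'  n4⇒n2 (via fail)
[41] read 'd'  n2⇒n2 (via fail)

All matches (sorted): [[1,0],[2,1],[2,3],[4,0],[5,1],[5,3],[7,0],[8,1],[8,3],[9,0],[10,1],[10,3],[11,0],[12,0],[12,2],[13,3],[14,0],[15,1],[15,3],[18,0],[19,3],[20,0],[24,0],[25,3],[26,0],[27,1],[27,3],[28,0],[29,0],[29,2],[30,0],[30,2],[31,3],[32,0],[33,1],[33,3],[35,0],[36,0],[36,2],[37,3],[38,0],[39,1],[39,3]]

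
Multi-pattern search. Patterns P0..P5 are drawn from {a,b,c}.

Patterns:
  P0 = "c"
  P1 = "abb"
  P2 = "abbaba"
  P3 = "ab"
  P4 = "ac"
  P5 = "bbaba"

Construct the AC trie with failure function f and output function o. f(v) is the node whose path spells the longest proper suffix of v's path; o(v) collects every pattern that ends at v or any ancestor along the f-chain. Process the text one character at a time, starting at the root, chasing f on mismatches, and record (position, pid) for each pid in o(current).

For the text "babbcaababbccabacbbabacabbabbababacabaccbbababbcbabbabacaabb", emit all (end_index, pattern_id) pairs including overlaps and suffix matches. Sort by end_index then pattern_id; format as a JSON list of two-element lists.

Build:
Trie (insert patterns):
  0='ε' goto a→2 b→9 c→1
  1='c' goto ·  ←P0
  2='a' goto b→3 c→8
  3='ab' goto b→4  ←P3
  4='abb' goto a→5  ←P1
  5='abba' goto b→6
  6='abbab' goto a→7
  7='abbaba' goto ·  ←P2
  8='ac' goto ·  ←P4
  9='b' goto b→10
  10='bb' goto a→11
  11='bba' goto b→12
  12='bbab' goto a→13
  13='bbaba' goto ·  ←P5

Failure links (BFS by depth):
  n1('c'): parent n0 fail=0; on 'c' 0 → fail=0;  out {0}∪∅={0}
  n2('a'): parent n0 fail=0; on 'a' 0 → fail=0;  out ∅∪∅=∅
  n9('b'): parent n0 fail=0; on 'b' 0 → fail=0;  out ∅∪∅=∅
  n3('ab'): parent n2 fail=0; on 'b' 0 → fail=9;  out {3}∪∅={3}
  n8('ac'): parent n2 fail=0; on 'c' 0 → fail=1;  out {4}∪{0}={0,4}
  n10('bb'): parent n9 fail=0; on 'b' 0 → fail=9;  out ∅∪∅=∅
  n4('abb'): parent n3 fail=9; on 'b' 9 → fail=10;  out {1}∪∅={1}
  n11('bba'): parent n10 fail=9; on 'a' 9→0 → fail=2;  out ∅∪∅=∅
  n5('abba'): parent n4 fail=10; on 'a' 10 → fail=11;  out ∅∪∅=∅
  n12('bbab'): parent n11 fail=2; on 'b' 2 → fail=3;  out ∅∪{3}={3}
  n6('abbab'): parent n5 fail=11; on 'b' 11 → fail=12;  out ∅∪{3}={3}
  n13('bbaba'): parent n12 fail=3; on 'a' 3→9→0 → fail=2;  out {5}∪∅={5}
  n7('abbaba'): parent n6 fail=12; on 'a' 12 → fail=13;  out {2}∪{5}={2,5}

Text stream:
pos 0 'b': at 9
pos 1 'a': at 2 (fail-walked)
pos 2 'b': at 3  ** P3@[1:2]
pos 3 'b': at 4  ** P1@[1:3]
pos 4 'c': at 1 (fail-walked)  ** P0@[4:4]
pos 5 'a': at 2 (fail-walked)
pos 6 'a': at 2 (fail-walked)
pos 7 'b': at 3  ** P3@[6:7]
pos 8 'a': at 2 (fail-walked)
pos 9 'b': at 3  ** P3@[8:9]
pos 10 'b': at 4  ** P1@[8:10]
pos 11 'c': at 1 (fail-walked)  ** P0@[11:11]
pos 12 'c': at 1 (fail-walked)  ** P0@[12:12]
pos 13 'a': at 2 (fail-walked)
pos 14 'b': at 3  ** P3@[13:14]
pos 15 'a': at 2 (fail-walked)
pos 16 'c': at 8  ** P0@[16:16],P4@[15:16]
pos 17 'b': at 9 (fail-walked)
pos 18 'b': at 10
pos 19 'a': at 11
pos 20 'b': at 12  ** P3@[19:20]
pos 21 'a': at 13  ** P5@[17:21]
pos 22 'c': at 8 (fail-walked)  ** P0@[22:22],P4@[21:22]
pos 23 'a': at 2 (fail-walked)
pos 24 'b': at 3  ** P3@[23:24]
pos 25 'b': at 4  ** P1@[23:25]
pos 26 'a': at 5
pos 27 'b': at 6  ** P3@[26:27]
pos 28 'b': at 4 (fail-walked)  ** P1@[26:28]
pos 29 'a': at 5
pos 30 'b': at 6  ** P3@[29:30]
pos 31 'a': at 7  ** P2@[26:31],P5@[27:31]
pos 32 'b': at 3 (fail-walked)  ** P3@[31:32]
pos 33 'a': at 2 (fail-walked)
pos 34 'c': at 8  ** P0@[34:34],P4@[33:34]
pos 35 'a': at 2 (fail-walked)
pos 36 'b': at 3  ** P3@[35:36]
pos 37 'a': at 2 (fail-walked)
pos 38 'c': at 8  ** P0@[38:38],P4@[37:38]
pos 39 'c': at 1 (fail-walked)  ** P0@[39:39]
pos 40 'b': at 9 (fail-walked)
pos 41 'b': at 10
pos 42 'a': at 11
pos 43 'b': at 12  ** P3@[42:43]
pos 44 'a': at 13  ** P5@[40:44]
pos 45 'b': at 3 (fail-walked)  ** P3@[44:45]
pos 46 'b': at 4  ** P1@[44:46]
pos 47 'c': at 1 (fail-walked)  ** P0@[47:47]
pos 48 'b': at 9 (fail-walked)
pos 49 'a': at 2 (fail-walked)
pos 50 'b': at 3  ** P3@[49:50]
pos 51 'b': at 4  ** P1@[49:51]
pos 52 'a': at 5
pos 53 'b': at 6  ** P3@[52:53]
pos 54 'a': at 7  ** P2@[49:54],P5@[50:54]
pos 55 'c': at 8 (fail-walked)  ** P0@[55:55],P4@[54:55]
pos 56 'a': at 2 (fail-walked)
pos 57 'a': at 2 (fail-walked)
pos 58 'b': at 3  ** P3@[57:58]
pos 59 'b': at 4  ** P1@[57:59]

Result: [[2,3],[3,1],[4,0],[7,3],[9,3],[10,1],[11,0],[12,0],[14,3],[16,0],[16,4],[20,3],[21,5],[22,0],[22,4],[24,3],[25,1],[27,3],[28,1],[30,3],[31,2],[31,5],[32,3],[34,0],[34,4],[36,3],[38,0],[38,4],[39,0],[43,3],[44,5],[45,3],[46,1],[47,0],[50,3],[51,1],[53,3],[54,2],[54,5],[55,0],[55,4],[58,3],[59,1]]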